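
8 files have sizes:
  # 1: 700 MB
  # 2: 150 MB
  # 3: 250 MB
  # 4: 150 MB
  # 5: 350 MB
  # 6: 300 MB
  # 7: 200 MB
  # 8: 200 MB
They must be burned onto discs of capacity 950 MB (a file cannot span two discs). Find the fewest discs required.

3

Total = 700 + 350 + 300 + 250 + 200 + 200 + 150 + 150 = 2300 MB.
Lower bound: ⌈2300/950⌉ = 3 discs.
A packing using 3 discs:
  disc 1: 700 + 250 = 950
  disc 2: 350 + 300 + 200 = 850
  disc 3: 200 + 150 + 150 = 500
This matches the lower bound, so 3 is optimal.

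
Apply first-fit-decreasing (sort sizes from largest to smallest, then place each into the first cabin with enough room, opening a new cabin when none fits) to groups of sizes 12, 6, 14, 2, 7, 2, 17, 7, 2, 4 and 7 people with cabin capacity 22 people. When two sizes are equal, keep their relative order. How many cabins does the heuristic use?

Sorted descending: 17, 14, 12, 7, 7, 7, 6, 4, 2, 2, 2.
  17 → cabin 1 (new)  [load 17/22]
  14 → cabin 2 (new)  [load 14/22]
  12 → cabin 3 (new)  [load 12/22]
  7 → cabin 2  [load 21/22]
  7 → cabin 3  [load 19/22]
  7 → cabin 4 (new)  [load 7/22]
  6 → cabin 4  [load 13/22]
  4 → cabin 1  [load 21/22]
  2 → cabin 3  [load 21/22]
  2 → cabin 4  [load 15/22]
  2 → cabin 4  [load 17/22]
4 cabins opened.

4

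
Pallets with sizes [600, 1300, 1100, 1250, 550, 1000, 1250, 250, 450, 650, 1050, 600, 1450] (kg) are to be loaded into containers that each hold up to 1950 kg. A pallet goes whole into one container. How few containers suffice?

7

Total = 1450 + 1300 + 1250 + 1250 + 1100 + 1050 + 1000 + 650 + 600 + 600 + 550 + 450 + 250 = 11500 kg.
Lower bound: ⌈11500/1950⌉ = 6 containers.
Also, 7 pallets each exceed 975 kg, and no two of those can share a container, so at least 7 containers are needed.
A packing using 7 containers:
  container 1: 1450 + 450 = 1900
  container 2: 1300 + 650 = 1950
  container 3: 1250 + 600 = 1850
  container 4: 1250 + 600 = 1850
  container 5: 1100 + 550 + 250 = 1900
  container 6: 1050 = 1050
  container 7: 1000 = 1000
This matches the lower bound, so 7 is optimal.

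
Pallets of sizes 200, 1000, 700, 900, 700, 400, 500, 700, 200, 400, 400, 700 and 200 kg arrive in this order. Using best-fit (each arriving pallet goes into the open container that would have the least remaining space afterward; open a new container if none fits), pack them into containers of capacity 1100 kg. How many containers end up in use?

  200 → container 1 (new)  [load 200/1100]
  1000 → container 2 (new)  [load 1000/1100]
  700 → container 1  [load 900/1100]
  900 → container 3 (new)  [load 900/1100]
  700 → container 4 (new)  [load 700/1100]
  400 → container 4  [load 1100/1100]
  500 → container 5 (new)  [load 500/1100]
  700 → container 6 (new)  [load 700/1100]
  200 → container 1  [load 1100/1100]
  400 → container 6  [load 1100/1100]
  400 → container 5  [load 900/1100]
  700 → container 7 (new)  [load 700/1100]
  200 → container 3  [load 1100/1100]
7 containers opened.

7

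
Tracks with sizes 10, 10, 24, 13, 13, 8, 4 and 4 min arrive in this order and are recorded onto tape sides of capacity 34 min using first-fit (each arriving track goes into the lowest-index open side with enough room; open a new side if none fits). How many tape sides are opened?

  10 → side 1 (new)  [load 10/34]
  10 → side 1  [load 20/34]
  24 → side 2 (new)  [load 24/34]
  13 → side 1  [load 33/34]
  13 → side 3 (new)  [load 13/34]
  8 → side 2  [load 32/34]
  4 → side 3  [load 17/34]
  4 → side 3  [load 21/34]
3 tape sides opened.

3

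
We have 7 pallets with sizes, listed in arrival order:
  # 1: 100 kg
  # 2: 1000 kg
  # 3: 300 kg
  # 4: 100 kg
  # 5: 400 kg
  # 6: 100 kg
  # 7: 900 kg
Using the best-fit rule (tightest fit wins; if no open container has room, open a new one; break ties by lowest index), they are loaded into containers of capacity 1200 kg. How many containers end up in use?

  100 → container 1 (new)  [load 100/1200]
  1000 → container 1  [load 1100/1200]
  300 → container 2 (new)  [load 300/1200]
  100 → container 1  [load 1200/1200]
  400 → container 2  [load 700/1200]
  100 → container 2  [load 800/1200]
  900 → container 3 (new)  [load 900/1200]
3 containers opened.

3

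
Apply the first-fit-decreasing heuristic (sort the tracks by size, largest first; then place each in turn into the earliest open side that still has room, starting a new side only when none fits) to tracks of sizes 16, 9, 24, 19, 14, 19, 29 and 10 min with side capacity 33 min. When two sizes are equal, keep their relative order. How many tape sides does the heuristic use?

5

Sorted descending: 29, 24, 19, 19, 16, 14, 10, 9.
  29 → side 1 (new)  [load 29/33]
  24 → side 2 (new)  [load 24/33]
  19 → side 3 (new)  [load 19/33]
  19 → side 4 (new)  [load 19/33]
  16 → side 5 (new)  [load 16/33]
  14 → side 3  [load 33/33]
  10 → side 4  [load 29/33]
  9 → side 2  [load 33/33]
5 tape sides opened.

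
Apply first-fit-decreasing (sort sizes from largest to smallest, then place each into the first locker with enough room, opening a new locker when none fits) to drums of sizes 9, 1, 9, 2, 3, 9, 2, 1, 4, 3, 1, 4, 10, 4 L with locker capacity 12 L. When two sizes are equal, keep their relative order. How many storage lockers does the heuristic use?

Sorted descending: 10, 9, 9, 9, 4, 4, 4, 3, 3, 2, 2, 1, 1, 1.
  10 → locker 1 (new)  [load 10/12]
  9 → locker 2 (new)  [load 9/12]
  9 → locker 3 (new)  [load 9/12]
  9 → locker 4 (new)  [load 9/12]
  4 → locker 5 (new)  [load 4/12]
  4 → locker 5  [load 8/12]
  4 → locker 5  [load 12/12]
  3 → locker 2  [load 12/12]
  3 → locker 3  [load 12/12]
  2 → locker 1  [load 12/12]
  2 → locker 4  [load 11/12]
  1 → locker 4  [load 12/12]
  1 → locker 6 (new)  [load 1/12]
  1 → locker 6  [load 2/12]
6 storage lockers opened.

6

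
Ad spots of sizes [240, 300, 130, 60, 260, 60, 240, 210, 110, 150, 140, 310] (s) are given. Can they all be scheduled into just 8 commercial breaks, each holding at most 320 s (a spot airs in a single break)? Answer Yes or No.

A valid assignment using 8 commercial breaks:
  break 1: 310 = 310
  break 2: 300 = 300
  break 3: 260 + 60 = 320
  break 4: 240 + 60 = 300
  break 5: 240 = 240
  break 6: 210 + 110 = 320
  break 7: 150 + 140 = 290
  break 8: 130 = 130
Every load is within 320 s, so 8 commercial breaks suffice.

Yes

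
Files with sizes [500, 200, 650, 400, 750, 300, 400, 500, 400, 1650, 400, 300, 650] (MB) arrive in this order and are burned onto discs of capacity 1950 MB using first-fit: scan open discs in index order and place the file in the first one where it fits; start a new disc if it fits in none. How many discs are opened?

4

  500 → disc 1 (new)  [load 500/1950]
  200 → disc 1  [load 700/1950]
  650 → disc 1  [load 1350/1950]
  400 → disc 1  [load 1750/1950]
  750 → disc 2 (new)  [load 750/1950]
  300 → disc 2  [load 1050/1950]
  400 → disc 2  [load 1450/1950]
  500 → disc 2  [load 1950/1950]
  400 → disc 3 (new)  [load 400/1950]
  1650 → disc 4 (new)  [load 1650/1950]
  400 → disc 3  [load 800/1950]
  300 → disc 3  [load 1100/1950]
  650 → disc 3  [load 1750/1950]
4 discs opened.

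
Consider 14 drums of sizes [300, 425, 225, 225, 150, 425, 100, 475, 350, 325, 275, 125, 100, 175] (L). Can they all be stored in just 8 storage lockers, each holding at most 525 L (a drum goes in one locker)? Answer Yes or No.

Yes

A valid assignment using 8 storage lockers:
  locker 1: 475 = 475
  locker 2: 425 + 100 = 525
  locker 3: 425 + 100 = 525
  locker 4: 350 + 175 = 525
  locker 5: 325 + 150 = 475
  locker 6: 300 + 225 = 525
  locker 7: 275 + 225 = 500
  locker 8: 125 = 125
Every load is within 525 L, so 8 storage lockers suffice.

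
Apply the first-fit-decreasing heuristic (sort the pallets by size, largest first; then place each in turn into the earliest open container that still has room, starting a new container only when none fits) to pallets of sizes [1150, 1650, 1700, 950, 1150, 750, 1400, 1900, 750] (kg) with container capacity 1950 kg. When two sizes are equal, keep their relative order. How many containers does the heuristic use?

Sorted descending: 1900, 1700, 1650, 1400, 1150, 1150, 950, 750, 750.
  1900 → container 1 (new)  [load 1900/1950]
  1700 → container 2 (new)  [load 1700/1950]
  1650 → container 3 (new)  [load 1650/1950]
  1400 → container 4 (new)  [load 1400/1950]
  1150 → container 5 (new)  [load 1150/1950]
  1150 → container 6 (new)  [load 1150/1950]
  950 → container 7 (new)  [load 950/1950]
  750 → container 5  [load 1900/1950]
  750 → container 6  [load 1900/1950]
7 containers opened.

7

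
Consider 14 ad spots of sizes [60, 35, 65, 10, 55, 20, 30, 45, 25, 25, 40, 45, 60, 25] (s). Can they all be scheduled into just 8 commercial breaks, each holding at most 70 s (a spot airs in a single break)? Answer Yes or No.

Total = 540 s; ⌈540/70⌉ = 8.
The bound of 8 does not rule out 8, but exhaustive search shows no assignment into 8 commercial breaks of capacity 70 s exists — the minimum is 9.

No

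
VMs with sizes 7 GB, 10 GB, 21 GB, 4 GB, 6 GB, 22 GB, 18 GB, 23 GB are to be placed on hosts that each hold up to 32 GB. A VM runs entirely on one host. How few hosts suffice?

Total = 23 + 22 + 21 + 18 + 10 + 7 + 6 + 4 = 111 GB.
Lower bound: ⌈111/32⌉ = 4 hosts.
A packing using 4 hosts:
  host 1: 23 + 7 = 30
  host 2: 22 + 10 = 32
  host 3: 21 + 6 + 4 = 31
  host 4: 18 = 18
This matches the lower bound, so 4 is optimal.

4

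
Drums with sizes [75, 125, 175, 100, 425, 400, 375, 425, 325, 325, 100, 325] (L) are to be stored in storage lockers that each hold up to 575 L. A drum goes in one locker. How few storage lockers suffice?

Total = 425 + 425 + 400 + 375 + 325 + 325 + 325 + 175 + 125 + 100 + 100 + 75 = 3175 L.
Lower bound: ⌈3175/575⌉ = 6 storage lockers.
Also, 7 drums each exceed 575/2 L, and no two of those can share a locker, so at least 7 storage lockers are needed.
A packing using 7 storage lockers:
  locker 1: 425 + 125 = 550
  locker 2: 425 + 100 = 525
  locker 3: 400 + 175 = 575
  locker 4: 375 + 100 + 75 = 550
  locker 5: 325 = 325
  locker 6: 325 = 325
  locker 7: 325 = 325
This matches the lower bound, so 7 is optimal.

7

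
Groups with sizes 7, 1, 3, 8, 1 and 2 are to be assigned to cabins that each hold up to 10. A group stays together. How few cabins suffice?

3

Total = 8 + 7 + 3 + 2 + 1 + 1 = 22.
Lower bound: ⌈22/10⌉ = 3 cabins.
A packing using 3 cabins:
  cabin 1: 8 + 2 = 10
  cabin 2: 7 + 3 = 10
  cabin 3: 1 + 1 = 2
This matches the lower bound, so 3 is optimal.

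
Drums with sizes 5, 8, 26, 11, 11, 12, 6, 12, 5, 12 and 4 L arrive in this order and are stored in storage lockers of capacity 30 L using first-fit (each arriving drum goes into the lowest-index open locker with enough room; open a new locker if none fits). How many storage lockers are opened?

  5 → locker 1 (new)  [load 5/30]
  8 → locker 1  [load 13/30]
  26 → locker 2 (new)  [load 26/30]
  11 → locker 1  [load 24/30]
  11 → locker 3 (new)  [load 11/30]
  12 → locker 3  [load 23/30]
  6 → locker 1  [load 30/30]
  12 → locker 4 (new)  [load 12/30]
  5 → locker 3  [load 28/30]
  12 → locker 4  [load 24/30]
  4 → locker 2  [load 30/30]
4 storage lockers opened.

4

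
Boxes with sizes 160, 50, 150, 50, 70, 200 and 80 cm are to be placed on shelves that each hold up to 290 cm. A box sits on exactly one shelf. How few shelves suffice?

Total = 200 + 160 + 150 + 80 + 70 + 50 + 50 = 760 cm.
Lower bound: ⌈760/290⌉ = 3 shelves.
A packing using 3 shelves:
  shelf 1: 200 + 80 = 280
  shelf 2: 160 + 70 + 50 = 280
  shelf 3: 150 + 50 = 200
This matches the lower bound, so 3 is optimal.

3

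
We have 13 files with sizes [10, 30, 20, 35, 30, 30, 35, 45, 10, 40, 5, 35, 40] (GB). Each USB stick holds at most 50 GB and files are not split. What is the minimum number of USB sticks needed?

Total = 45 + 40 + 40 + 35 + 35 + 35 + 30 + 30 + 30 + 20 + 10 + 10 + 5 = 365 GB.
Lower bound: ⌈365/50⌉ = 8 USB sticks.
Also, 9 files each exceed 25 GB, and no two of those can share a USB stick, so at least 9 USB sticks are needed.
A packing using 9 USB sticks:
  USB stick 1: 45 + 5 = 50
  USB stick 2: 40 + 10 = 50
  USB stick 3: 40 + 10 = 50
  USB stick 4: 35 = 35
  USB stick 5: 35 = 35
  USB stick 6: 35 = 35
  USB stick 7: 30 + 20 = 50
  USB stick 8: 30 = 30
  USB stick 9: 30 = 30
This matches the lower bound, so 9 is optimal.

9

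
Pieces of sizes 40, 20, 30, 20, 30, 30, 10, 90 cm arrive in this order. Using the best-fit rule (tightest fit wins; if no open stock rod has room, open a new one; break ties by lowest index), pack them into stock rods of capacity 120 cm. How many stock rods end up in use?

3

  40 → stock rod 1 (new)  [load 40/120]
  20 → stock rod 1  [load 60/120]
  30 → stock rod 1  [load 90/120]
  20 → stock rod 1  [load 110/120]
  30 → stock rod 2 (new)  [load 30/120]
  30 → stock rod 2  [load 60/120]
  10 → stock rod 1  [load 120/120]
  90 → stock rod 3 (new)  [load 90/120]
3 stock rods opened.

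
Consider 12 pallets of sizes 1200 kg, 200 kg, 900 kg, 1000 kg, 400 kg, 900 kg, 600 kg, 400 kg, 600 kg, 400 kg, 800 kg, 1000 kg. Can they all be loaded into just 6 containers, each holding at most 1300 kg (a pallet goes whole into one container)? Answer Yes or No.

Total = 8400 kg; ⌈8400/1300⌉ = 7.
At least 7 containers are required, but only 6 are allowed.

No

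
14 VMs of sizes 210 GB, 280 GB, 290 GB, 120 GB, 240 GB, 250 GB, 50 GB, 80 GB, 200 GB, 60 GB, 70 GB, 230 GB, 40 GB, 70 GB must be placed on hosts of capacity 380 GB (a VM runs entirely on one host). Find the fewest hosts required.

7

Total = 290 + 280 + 250 + 240 + 230 + 210 + 200 + 120 + 80 + 70 + 70 + 60 + 50 + 40 = 2190 GB.
Lower bound: ⌈2190/380⌉ = 6 hosts.
Also, 7 VMs each exceed 190 GB, and no two of those can share a host, so at least 7 hosts are needed.
A packing using 7 hosts:
  host 1: 290 + 80 = 370
  host 2: 280 + 70 = 350
  host 3: 250 + 120 = 370
  host 4: 240 + 70 + 60 = 370
  host 5: 230 + 50 + 40 = 320
  host 6: 210 = 210
  host 7: 200 = 200
This matches the lower bound, so 7 is optimal.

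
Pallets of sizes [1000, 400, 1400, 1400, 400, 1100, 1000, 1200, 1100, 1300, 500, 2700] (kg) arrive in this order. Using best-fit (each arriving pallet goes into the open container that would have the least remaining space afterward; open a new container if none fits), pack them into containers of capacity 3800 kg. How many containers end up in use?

4

  1000 → container 1 (new)  [load 1000/3800]
  400 → container 1  [load 1400/3800]
  1400 → container 1  [load 2800/3800]
  1400 → container 2 (new)  [load 1400/3800]
  400 → container 1  [load 3200/3800]
  1100 → container 2  [load 2500/3800]
  1000 → container 2  [load 3500/3800]
  1200 → container 3 (new)  [load 1200/3800]
  1100 → container 3  [load 2300/3800]
  1300 → container 3  [load 3600/3800]
  500 → container 1  [load 3700/3800]
  2700 → container 4 (new)  [load 2700/3800]
4 containers opened.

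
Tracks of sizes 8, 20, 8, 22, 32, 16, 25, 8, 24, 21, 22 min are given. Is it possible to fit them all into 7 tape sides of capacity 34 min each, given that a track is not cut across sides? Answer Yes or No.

Total = 206 min; ⌈206/34⌉ = 7.
The bound of 7 does not rule out 7, but exhaustive search shows no assignment into 7 tape sides of capacity 34 min exists — the minimum is 8.

No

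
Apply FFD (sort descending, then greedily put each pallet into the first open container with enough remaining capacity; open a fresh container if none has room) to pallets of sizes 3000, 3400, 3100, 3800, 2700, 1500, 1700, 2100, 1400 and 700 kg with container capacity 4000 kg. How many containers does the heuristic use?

7

Sorted descending: 3800, 3400, 3100, 3000, 2700, 2100, 1700, 1500, 1400, 700.
  3800 → container 1 (new)  [load 3800/4000]
  3400 → container 2 (new)  [load 3400/4000]
  3100 → container 3 (new)  [load 3100/4000]
  3000 → container 4 (new)  [load 3000/4000]
  2700 → container 5 (new)  [load 2700/4000]
  2100 → container 6 (new)  [load 2100/4000]
  1700 → container 6  [load 3800/4000]
  1500 → container 7 (new)  [load 1500/4000]
  1400 → container 7  [load 2900/4000]
  700 → container 3  [load 3800/4000]
7 containers opened.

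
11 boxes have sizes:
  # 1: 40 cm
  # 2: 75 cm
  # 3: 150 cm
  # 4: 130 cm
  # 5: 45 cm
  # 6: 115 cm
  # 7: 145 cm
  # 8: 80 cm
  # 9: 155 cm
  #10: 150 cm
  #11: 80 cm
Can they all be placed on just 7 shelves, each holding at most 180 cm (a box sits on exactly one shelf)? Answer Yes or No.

No

Total = 1165 cm; ⌈1165/180⌉ = 7.
The bound of 7 does not rule out 7, but exhaustive search shows no assignment into 7 shelves of capacity 180 cm exists — the minimum is 8.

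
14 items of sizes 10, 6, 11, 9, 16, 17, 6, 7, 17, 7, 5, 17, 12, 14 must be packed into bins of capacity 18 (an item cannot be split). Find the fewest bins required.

10

Total = 17 + 17 + 17 + 16 + 14 + 12 + 11 + 10 + 9 + 7 + 7 + 6 + 6 + 5 = 154.
Lower bound: ⌈154/18⌉ = 9 bins.
A packing using 10 bins:
  bin 1: 17 = 17
  bin 2: 17 = 17
  bin 3: 17 = 17
  bin 4: 16 = 16
  bin 5: 14 = 14
  bin 6: 12 + 6 = 18
  bin 7: 11 + 7 = 18
  bin 8: 10 + 7 = 17
  bin 9: 9 + 6 = 15
  bin 10: 5 = 5
No arrangement into 9 bins stays within capacity, so 10 is optimal.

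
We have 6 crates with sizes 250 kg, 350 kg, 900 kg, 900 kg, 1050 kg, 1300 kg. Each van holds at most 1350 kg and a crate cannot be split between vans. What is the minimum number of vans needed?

4

Total = 1300 + 1050 + 900 + 900 + 350 + 250 = 4750 kg.
Lower bound: ⌈4750/1350⌉ = 4 vans.
A packing using 4 vans:
  van 1: 1300 = 1300
  van 2: 1050 + 250 = 1300
  van 3: 900 + 350 = 1250
  van 4: 900 = 900
This matches the lower bound, so 4 is optimal.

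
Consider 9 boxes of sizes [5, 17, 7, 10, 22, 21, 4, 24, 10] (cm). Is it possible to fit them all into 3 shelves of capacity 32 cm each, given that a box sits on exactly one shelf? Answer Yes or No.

Total = 120 cm; ⌈120/32⌉ = 4.
At least 4 shelves are required, but only 3 are allowed.

No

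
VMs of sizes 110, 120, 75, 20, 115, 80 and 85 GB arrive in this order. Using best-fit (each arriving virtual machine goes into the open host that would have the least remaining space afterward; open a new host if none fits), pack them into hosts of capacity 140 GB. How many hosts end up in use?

  110 → host 1 (new)  [load 110/140]
  120 → host 2 (new)  [load 120/140]
  75 → host 3 (new)  [load 75/140]
  20 → host 2  [load 140/140]
  115 → host 4 (new)  [load 115/140]
  80 → host 5 (new)  [load 80/140]
  85 → host 6 (new)  [load 85/140]
6 hosts opened.

6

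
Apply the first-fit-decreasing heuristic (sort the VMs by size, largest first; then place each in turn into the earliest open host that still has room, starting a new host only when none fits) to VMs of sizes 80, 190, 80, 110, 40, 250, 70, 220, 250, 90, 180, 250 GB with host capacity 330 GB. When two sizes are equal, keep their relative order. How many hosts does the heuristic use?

6

Sorted descending: 250, 250, 250, 220, 190, 180, 110, 90, 80, 80, 70, 40.
  250 → host 1 (new)  [load 250/330]
  250 → host 2 (new)  [load 250/330]
  250 → host 3 (new)  [load 250/330]
  220 → host 4 (new)  [load 220/330]
  190 → host 5 (new)  [load 190/330]
  180 → host 6 (new)  [load 180/330]
  110 → host 4  [load 330/330]
  90 → host 5  [load 280/330]
  80 → host 1  [load 330/330]
  80 → host 2  [load 330/330]
  70 → host 3  [load 320/330]
  40 → host 5  [load 320/330]
6 hosts opened.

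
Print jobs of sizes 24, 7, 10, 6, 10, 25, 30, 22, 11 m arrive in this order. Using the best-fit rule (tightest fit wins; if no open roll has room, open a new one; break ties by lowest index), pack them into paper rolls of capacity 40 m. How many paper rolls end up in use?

  24 → roll 1 (new)  [load 24/40]
  7 → roll 1  [load 31/40]
  10 → roll 2 (new)  [load 10/40]
  6 → roll 1  [load 37/40]
  10 → roll 2  [load 20/40]
  25 → roll 3 (new)  [load 25/40]
  30 → roll 4 (new)  [load 30/40]
  22 → roll 5 (new)  [load 22/40]
  11 → roll 3  [load 36/40]
5 paper rolls opened.

5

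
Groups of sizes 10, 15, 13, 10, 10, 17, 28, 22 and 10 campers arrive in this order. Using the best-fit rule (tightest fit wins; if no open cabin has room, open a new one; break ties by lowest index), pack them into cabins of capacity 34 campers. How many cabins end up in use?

  10 → cabin 1 (new)  [load 10/34]
  15 → cabin 1  [load 25/34]
  13 → cabin 2 (new)  [load 13/34]
  10 → cabin 2  [load 23/34]
  10 → cabin 2  [load 33/34]
  17 → cabin 3 (new)  [load 17/34]
  28 → cabin 4 (new)  [load 28/34]
  22 → cabin 5 (new)  [load 22/34]
  10 → cabin 5  [load 32/34]
5 cabins opened.

5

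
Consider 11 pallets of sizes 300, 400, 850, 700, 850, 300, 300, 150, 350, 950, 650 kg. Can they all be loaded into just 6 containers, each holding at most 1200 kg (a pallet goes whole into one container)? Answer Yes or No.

A valid assignment using 6 containers:
  container 1: 950 + 150 = 1100
  container 2: 850 + 350 = 1200
  container 3: 850 + 300 = 1150
  container 4: 700 + 400 = 1100
  container 5: 650 + 300 = 950
  container 6: 300 = 300
Every load is within 1200 kg, so 6 containers suffice.

Yes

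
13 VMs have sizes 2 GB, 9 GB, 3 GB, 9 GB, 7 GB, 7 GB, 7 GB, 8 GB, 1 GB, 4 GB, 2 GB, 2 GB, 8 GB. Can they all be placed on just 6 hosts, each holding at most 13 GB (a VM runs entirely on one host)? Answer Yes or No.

Total = 69 GB; ⌈69/13⌉ = 6.
7 VMs each exceed half the capacity and cannot share a host, forcing at least 7 hosts.
At least 7 hosts are required, but only 6 are allowed.

No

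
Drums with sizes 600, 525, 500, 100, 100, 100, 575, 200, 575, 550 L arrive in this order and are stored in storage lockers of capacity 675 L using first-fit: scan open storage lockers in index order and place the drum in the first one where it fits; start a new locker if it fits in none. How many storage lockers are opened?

  600 → locker 1 (new)  [load 600/675]
  525 → locker 2 (new)  [load 525/675]
  500 → locker 3 (new)  [load 500/675]
  100 → locker 2  [load 625/675]
  100 → locker 3  [load 600/675]
  100 → locker 4 (new)  [load 100/675]
  575 → locker 4  [load 675/675]
  200 → locker 5 (new)  [load 200/675]
  575 → locker 6 (new)  [load 575/675]
  550 → locker 7 (new)  [load 550/675]
7 storage lockers opened.

7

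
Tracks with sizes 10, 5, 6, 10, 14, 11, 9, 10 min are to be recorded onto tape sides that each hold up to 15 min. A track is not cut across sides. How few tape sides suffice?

Total = 14 + 11 + 10 + 10 + 10 + 9 + 6 + 5 = 75 min.
Lower bound: ⌈75/15⌉ = 5 tape sides.
Also, 6 tracks each exceed 15/2 min, and no two of those can share a side, so at least 6 tape sides are needed.
A packing using 6 tape sides:
  side 1: 14 = 14
  side 2: 11 = 11
  side 3: 10 + 5 = 15
  side 4: 10 = 10
  side 5: 10 = 10
  side 6: 9 + 6 = 15
This matches the lower bound, so 6 is optimal.

6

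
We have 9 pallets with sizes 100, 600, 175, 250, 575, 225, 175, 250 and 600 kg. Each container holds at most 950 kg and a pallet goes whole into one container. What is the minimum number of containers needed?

4

Total = 600 + 600 + 575 + 250 + 250 + 225 + 175 + 175 + 100 = 2950 kg.
Lower bound: ⌈2950/950⌉ = 4 containers.
A packing using 4 containers:
  container 1: 600 + 250 + 100 = 950
  container 2: 600 + 250 = 850
  container 3: 575 + 225 = 800
  container 4: 175 + 175 = 350
This matches the lower bound, so 4 is optimal.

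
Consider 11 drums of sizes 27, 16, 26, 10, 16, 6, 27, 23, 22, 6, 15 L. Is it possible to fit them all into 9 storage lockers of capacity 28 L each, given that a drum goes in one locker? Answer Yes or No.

A valid assignment using 8 storage lockers:
  locker 1: 27 = 27
  locker 2: 27 = 27
  locker 3: 26 = 26
  locker 4: 23 = 23
  locker 5: 22 + 6 = 28
  locker 6: 16 + 10 = 26
  locker 7: 16 + 6 = 22
  locker 8: 15 = 15
That uses only 8 ≤ 9, so 9 storage lockers are enough.

Yes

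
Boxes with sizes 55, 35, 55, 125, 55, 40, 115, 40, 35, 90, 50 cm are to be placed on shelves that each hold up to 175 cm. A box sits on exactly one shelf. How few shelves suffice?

Total = 125 + 115 + 90 + 55 + 55 + 55 + 50 + 40 + 40 + 35 + 35 = 695 cm.
Lower bound: ⌈695/175⌉ = 4 shelves.
A packing using 5 shelves:
  shelf 1: 125 + 50 = 175
  shelf 2: 115 + 55 = 170
  shelf 3: 90 + 55 = 145
  shelf 4: 55 + 40 + 40 + 35 = 170
  shelf 5: 35 = 35
No arrangement into 4 shelves stays within capacity, so 5 is optimal.

5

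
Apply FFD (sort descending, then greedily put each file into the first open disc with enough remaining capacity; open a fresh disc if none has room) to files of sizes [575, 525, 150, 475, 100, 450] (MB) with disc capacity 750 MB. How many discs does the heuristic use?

Sorted descending: 575, 525, 475, 450, 150, 100.
  575 → disc 1 (new)  [load 575/750]
  525 → disc 2 (new)  [load 525/750]
  475 → disc 3 (new)  [load 475/750]
  450 → disc 4 (new)  [load 450/750]
  150 → disc 1  [load 725/750]
  100 → disc 2  [load 625/750]
4 discs opened.

4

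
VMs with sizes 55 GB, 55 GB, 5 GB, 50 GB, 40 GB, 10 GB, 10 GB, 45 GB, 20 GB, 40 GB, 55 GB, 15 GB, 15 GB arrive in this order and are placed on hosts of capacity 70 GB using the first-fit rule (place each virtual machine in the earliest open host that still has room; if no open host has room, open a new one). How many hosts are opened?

7

  55 → host 1 (new)  [load 55/70]
  55 → host 2 (new)  [load 55/70]
  5 → host 1  [load 60/70]
  50 → host 3 (new)  [load 50/70]
  40 → host 4 (new)  [load 40/70]
  10 → host 1  [load 70/70]
  10 → host 2  [load 65/70]
  45 → host 5 (new)  [load 45/70]
  20 → host 3  [load 70/70]
  40 → host 6 (new)  [load 40/70]
  55 → host 7 (new)  [load 55/70]
  15 → host 4  [load 55/70]
  15 → host 4  [load 70/70]
7 hosts opened.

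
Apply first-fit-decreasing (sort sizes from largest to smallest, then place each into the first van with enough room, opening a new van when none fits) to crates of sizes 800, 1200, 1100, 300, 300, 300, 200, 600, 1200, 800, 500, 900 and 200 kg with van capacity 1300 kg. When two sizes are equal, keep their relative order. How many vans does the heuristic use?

Sorted descending: 1200, 1200, 1100, 900, 800, 800, 600, 500, 300, 300, 300, 200, 200.
  1200 → van 1 (new)  [load 1200/1300]
  1200 → van 2 (new)  [load 1200/1300]
  1100 → van 3 (new)  [load 1100/1300]
  900 → van 4 (new)  [load 900/1300]
  800 → van 5 (new)  [load 800/1300]
  800 → van 6 (new)  [load 800/1300]
  600 → van 7 (new)  [load 600/1300]
  500 → van 5  [load 1300/1300]
  300 → van 4  [load 1200/1300]
  300 → van 6  [load 1100/1300]
  300 → van 7  [load 900/1300]
  200 → van 3  [load 1300/1300]
  200 → van 6  [load 1300/1300]
7 vans opened.

7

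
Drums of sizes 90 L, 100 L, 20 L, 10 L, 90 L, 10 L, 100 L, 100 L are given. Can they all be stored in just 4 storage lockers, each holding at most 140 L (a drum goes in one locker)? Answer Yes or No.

Total = 520 L; ⌈520/140⌉ = 4.
5 drums each exceed half the capacity and cannot share a locker, forcing at least 5 storage lockers.
At least 5 storage lockers are required, but only 4 are allowed.

No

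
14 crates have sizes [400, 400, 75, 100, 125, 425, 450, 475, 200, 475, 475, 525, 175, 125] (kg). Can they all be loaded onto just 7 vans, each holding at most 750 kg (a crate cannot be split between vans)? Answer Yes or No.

No

Total = 4425 kg; ⌈4425/750⌉ = 6.
8 crates each exceed half the capacity and cannot share a van, forcing at least 8 vans.
At least 8 vans are required, but only 7 are allowed.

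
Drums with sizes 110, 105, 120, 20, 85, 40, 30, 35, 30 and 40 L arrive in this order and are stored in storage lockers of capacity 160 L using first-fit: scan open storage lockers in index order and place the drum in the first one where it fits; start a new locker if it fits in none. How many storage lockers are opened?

4

  110 → locker 1 (new)  [load 110/160]
  105 → locker 2 (new)  [load 105/160]
  120 → locker 3 (new)  [load 120/160]
  20 → locker 1  [load 130/160]
  85 → locker 4 (new)  [load 85/160]
  40 → locker 2  [load 145/160]
  30 → locker 1  [load 160/160]
  35 → locker 3  [load 155/160]
  30 → locker 4  [load 115/160]
  40 → locker 4  [load 155/160]
4 storage lockers opened.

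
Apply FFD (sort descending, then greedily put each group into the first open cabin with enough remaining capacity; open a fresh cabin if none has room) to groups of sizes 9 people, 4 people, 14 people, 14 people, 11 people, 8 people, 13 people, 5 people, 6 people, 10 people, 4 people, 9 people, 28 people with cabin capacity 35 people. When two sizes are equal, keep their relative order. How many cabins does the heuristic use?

Sorted descending: 28, 14, 14, 13, 11, 10, 9, 9, 8, 6, 5, 4, 4.
  28 → cabin 1 (new)  [load 28/35]
  14 → cabin 2 (new)  [load 14/35]
  14 → cabin 2  [load 28/35]
  13 → cabin 3 (new)  [load 13/35]
  11 → cabin 3  [load 24/35]
  10 → cabin 3  [load 34/35]
  9 → cabin 4 (new)  [load 9/35]
  9 → cabin 4  [load 18/35]
  8 → cabin 4  [load 26/35]
  6 → cabin 1  [load 34/35]
  5 → cabin 2  [load 33/35]
  4 → cabin 4  [load 30/35]
  4 → cabin 4  [load 34/35]
4 cabins opened.

4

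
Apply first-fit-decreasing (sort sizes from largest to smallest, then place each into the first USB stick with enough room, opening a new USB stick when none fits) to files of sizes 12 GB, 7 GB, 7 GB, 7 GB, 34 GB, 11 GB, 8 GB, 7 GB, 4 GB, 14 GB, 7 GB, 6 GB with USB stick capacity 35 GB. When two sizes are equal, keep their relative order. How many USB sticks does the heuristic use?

4

Sorted descending: 34, 14, 12, 11, 8, 7, 7, 7, 7, 7, 6, 4.
  34 → USB stick 1 (new)  [load 34/35]
  14 → USB stick 2 (new)  [load 14/35]
  12 → USB stick 2  [load 26/35]
  11 → USB stick 3 (new)  [load 11/35]
  8 → USB stick 2  [load 34/35]
  7 → USB stick 3  [load 18/35]
  7 → USB stick 3  [load 25/35]
  7 → USB stick 3  [load 32/35]
  7 → USB stick 4 (new)  [load 7/35]
  7 → USB stick 4  [load 14/35]
  6 → USB stick 4  [load 20/35]
  4 → USB stick 4  [load 24/35]
4 USB sticks opened.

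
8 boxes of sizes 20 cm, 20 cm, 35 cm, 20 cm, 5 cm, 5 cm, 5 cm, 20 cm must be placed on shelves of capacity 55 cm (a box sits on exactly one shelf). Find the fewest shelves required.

Total = 35 + 20 + 20 + 20 + 20 + 5 + 5 + 5 = 130 cm.
Lower bound: ⌈130/55⌉ = 3 shelves.
A packing using 3 shelves:
  shelf 1: 35 + 20 = 55
  shelf 2: 20 + 20 + 5 + 5 + 5 = 55
  shelf 3: 20 = 20
This matches the lower bound, so 3 is optimal.

3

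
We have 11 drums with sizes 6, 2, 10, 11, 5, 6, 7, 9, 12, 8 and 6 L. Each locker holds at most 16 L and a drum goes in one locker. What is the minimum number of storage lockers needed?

6

Total = 12 + 11 + 10 + 9 + 8 + 7 + 6 + 6 + 6 + 5 + 2 = 82 L.
Lower bound: ⌈82/16⌉ = 6 storage lockers.
A packing using 6 storage lockers:
  locker 1: 12 + 2 = 14
  locker 2: 11 + 5 = 16
  locker 3: 10 + 6 = 16
  locker 4: 9 + 7 = 16
  locker 5: 8 + 6 = 14
  locker 6: 6 = 6
This matches the lower bound, so 6 is optimal.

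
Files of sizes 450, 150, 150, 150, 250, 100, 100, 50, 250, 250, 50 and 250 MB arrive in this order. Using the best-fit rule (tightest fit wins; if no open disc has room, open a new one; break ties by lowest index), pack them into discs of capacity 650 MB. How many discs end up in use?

  450 → disc 1 (new)  [load 450/650]
  150 → disc 1  [load 600/650]
  150 → disc 2 (new)  [load 150/650]
  150 → disc 2  [load 300/650]
  250 → disc 2  [load 550/650]
  100 → disc 2  [load 650/650]
  100 → disc 3 (new)  [load 100/650]
  50 → disc 1  [load 650/650]
  250 → disc 3  [load 350/650]
  250 → disc 3  [load 600/650]
  50 → disc 3  [load 650/650]
  250 → disc 4 (new)  [load 250/650]
4 discs opened.

4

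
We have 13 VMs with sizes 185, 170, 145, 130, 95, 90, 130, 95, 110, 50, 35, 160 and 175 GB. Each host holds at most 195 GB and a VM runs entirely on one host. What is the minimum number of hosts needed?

Total = 185 + 175 + 170 + 160 + 145 + 130 + 130 + 110 + 95 + 95 + 90 + 50 + 35 = 1570 GB.
Lower bound: ⌈1570/195⌉ = 9 hosts.
A packing using 10 hosts:
  host 1: 185 = 185
  host 2: 175 = 175
  host 3: 170 = 170
  host 4: 160 + 35 = 195
  host 5: 145 + 50 = 195
  host 6: 130 = 130
  host 7: 130 = 130
  host 8: 110 = 110
  host 9: 95 + 95 = 190
  host 10: 90 = 90
No arrangement into 9 hosts stays within capacity, so 10 is optimal.

10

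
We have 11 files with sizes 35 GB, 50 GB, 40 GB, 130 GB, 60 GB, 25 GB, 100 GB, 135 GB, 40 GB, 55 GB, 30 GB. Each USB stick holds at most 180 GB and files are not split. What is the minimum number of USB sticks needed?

4

Total = 135 + 130 + 100 + 60 + 55 + 50 + 40 + 40 + 35 + 30 + 25 = 700 GB.
Lower bound: ⌈700/180⌉ = 4 USB sticks.
A packing using 4 USB sticks:
  USB stick 1: 135 + 40 = 175
  USB stick 2: 130 + 50 = 180
  USB stick 3: 100 + 55 + 25 = 180
  USB stick 4: 60 + 40 + 35 + 30 = 165
This matches the lower bound, so 4 is optimal.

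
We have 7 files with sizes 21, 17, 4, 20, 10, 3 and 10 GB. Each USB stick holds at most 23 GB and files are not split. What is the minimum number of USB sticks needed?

4

Total = 21 + 20 + 17 + 10 + 10 + 4 + 3 = 85 GB.
Lower bound: ⌈85/23⌉ = 4 USB sticks.
A packing using 4 USB sticks:
  USB stick 1: 21 = 21
  USB stick 2: 20 + 3 = 23
  USB stick 3: 17 + 4 = 21
  USB stick 4: 10 + 10 = 20
This matches the lower bound, so 4 is optimal.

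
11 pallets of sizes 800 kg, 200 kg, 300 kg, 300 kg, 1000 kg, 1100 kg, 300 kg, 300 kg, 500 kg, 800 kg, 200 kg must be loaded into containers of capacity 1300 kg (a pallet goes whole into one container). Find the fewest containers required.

5

Total = 1100 + 1000 + 800 + 800 + 500 + 300 + 300 + 300 + 300 + 200 + 200 = 5800 kg.
Lower bound: ⌈5800/1300⌉ = 5 containers.
A packing using 5 containers:
  container 1: 1100 + 200 = 1300
  container 2: 1000 + 300 = 1300
  container 3: 800 + 500 = 1300
  container 4: 800 + 300 + 200 = 1300
  container 5: 300 + 300 = 600
This matches the lower bound, so 5 is optimal.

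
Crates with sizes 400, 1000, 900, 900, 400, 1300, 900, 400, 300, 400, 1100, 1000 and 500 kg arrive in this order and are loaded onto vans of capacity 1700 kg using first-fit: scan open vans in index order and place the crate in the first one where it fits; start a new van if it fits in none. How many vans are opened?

7

  400 → van 1 (new)  [load 400/1700]
  1000 → van 1  [load 1400/1700]
  900 → van 2 (new)  [load 900/1700]
  900 → van 3 (new)  [load 900/1700]
  400 → van 2  [load 1300/1700]
  1300 → van 4 (new)  [load 1300/1700]
  900 → van 5 (new)  [load 900/1700]
  400 → van 2  [load 1700/1700]
  300 → van 1  [load 1700/1700]
  400 → van 3  [load 1300/1700]
  1100 → van 6 (new)  [load 1100/1700]
  1000 → van 7 (new)  [load 1000/1700]
  500 → van 5  [load 1400/1700]
7 vans opened.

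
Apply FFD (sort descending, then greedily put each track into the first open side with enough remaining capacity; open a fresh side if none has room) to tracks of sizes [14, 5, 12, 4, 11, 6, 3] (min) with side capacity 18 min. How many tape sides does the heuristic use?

Sorted descending: 14, 12, 11, 6, 5, 4, 3.
  14 → side 1 (new)  [load 14/18]
  12 → side 2 (new)  [load 12/18]
  11 → side 3 (new)  [load 11/18]
  6 → side 2  [load 18/18]
  5 → side 3  [load 16/18]
  4 → side 1  [load 18/18]
  3 → side 4 (new)  [load 3/18]
4 tape sides opened.

4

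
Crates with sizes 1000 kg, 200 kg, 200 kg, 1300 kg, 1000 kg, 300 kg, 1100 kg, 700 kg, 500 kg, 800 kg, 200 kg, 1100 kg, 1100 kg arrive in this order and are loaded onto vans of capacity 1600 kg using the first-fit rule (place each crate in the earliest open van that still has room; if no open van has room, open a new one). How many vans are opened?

  1000 → van 1 (new)  [load 1000/1600]
  200 → van 1  [load 1200/1600]
  200 → van 1  [load 1400/1600]
  1300 → van 2 (new)  [load 1300/1600]
  1000 → van 3 (new)  [load 1000/1600]
  300 → van 2  [load 1600/1600]
  1100 → van 4 (new)  [load 1100/1600]
  700 → van 5 (new)  [load 700/1600]
  500 → van 3  [load 1500/1600]
  800 → van 5  [load 1500/1600]
  200 → van 1  [load 1600/1600]
  1100 → van 6 (new)  [load 1100/1600]
  1100 → van 7 (new)  [load 1100/1600]
7 vans opened.

7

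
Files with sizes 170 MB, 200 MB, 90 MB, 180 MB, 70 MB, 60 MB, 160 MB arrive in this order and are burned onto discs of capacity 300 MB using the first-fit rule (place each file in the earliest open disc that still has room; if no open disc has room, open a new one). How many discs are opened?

  170 → disc 1 (new)  [load 170/300]
  200 → disc 2 (new)  [load 200/300]
  90 → disc 1  [load 260/300]
  180 → disc 3 (new)  [load 180/300]
  70 → disc 2  [load 270/300]
  60 → disc 3  [load 240/300]
  160 → disc 4 (new)  [load 160/300]
4 discs opened.

4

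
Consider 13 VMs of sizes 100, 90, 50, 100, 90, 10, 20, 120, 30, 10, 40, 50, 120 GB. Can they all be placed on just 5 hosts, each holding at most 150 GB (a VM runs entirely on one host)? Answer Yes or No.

Total = 830 GB; ⌈830/150⌉ = 6.
At least 6 hosts are required, but only 5 are allowed.

No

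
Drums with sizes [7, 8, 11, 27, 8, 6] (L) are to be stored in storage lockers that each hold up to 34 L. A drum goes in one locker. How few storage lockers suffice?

Total = 27 + 11 + 8 + 8 + 7 + 6 = 67 L.
Lower bound: ⌈67/34⌉ = 2 storage lockers.
A packing using 2 storage lockers:
  locker 1: 27 + 7 = 34
  locker 2: 11 + 8 + 8 + 6 = 33
This matches the lower bound, so 2 is optimal.

2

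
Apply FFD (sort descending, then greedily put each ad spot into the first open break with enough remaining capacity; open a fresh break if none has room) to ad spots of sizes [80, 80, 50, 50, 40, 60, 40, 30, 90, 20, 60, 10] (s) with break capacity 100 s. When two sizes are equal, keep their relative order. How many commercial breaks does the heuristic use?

Sorted descending: 90, 80, 80, 60, 60, 50, 50, 40, 40, 30, 20, 10.
  90 → break 1 (new)  [load 90/100]
  80 → break 2 (new)  [load 80/100]
  80 → break 3 (new)  [load 80/100]
  60 → break 4 (new)  [load 60/100]
  60 → break 5 (new)  [load 60/100]
  50 → break 6 (new)  [load 50/100]
  50 → break 6  [load 100/100]
  40 → break 4  [load 100/100]
  40 → break 5  [load 100/100]
  30 → break 7 (new)  [load 30/100]
  20 → break 2  [load 100/100]
  10 → break 1  [load 100/100]
7 commercial breaks opened.

7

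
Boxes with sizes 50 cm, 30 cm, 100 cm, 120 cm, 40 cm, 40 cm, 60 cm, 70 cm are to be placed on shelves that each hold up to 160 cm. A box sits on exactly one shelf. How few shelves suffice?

Total = 120 + 100 + 70 + 60 + 50 + 40 + 40 + 30 = 510 cm.
Lower bound: ⌈510/160⌉ = 4 shelves.
A packing using 4 shelves:
  shelf 1: 120 + 40 = 160
  shelf 2: 100 + 60 = 160
  shelf 3: 70 + 50 + 40 = 160
  shelf 4: 30 = 30
This matches the lower bound, so 4 is optimal.

4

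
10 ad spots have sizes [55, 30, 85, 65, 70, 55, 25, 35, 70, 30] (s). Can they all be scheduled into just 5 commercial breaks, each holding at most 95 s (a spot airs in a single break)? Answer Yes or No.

No

Total = 520 s; ⌈520/95⌉ = 6.
At least 6 commercial breaks are required, but only 5 are allowed.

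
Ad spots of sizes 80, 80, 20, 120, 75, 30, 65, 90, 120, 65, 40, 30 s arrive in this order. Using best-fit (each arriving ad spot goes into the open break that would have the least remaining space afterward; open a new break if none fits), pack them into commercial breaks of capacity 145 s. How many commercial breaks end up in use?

  80 → break 1 (new)  [load 80/145]
  80 → break 2 (new)  [load 80/145]
  20 → break 1  [load 100/145]
  120 → break 3 (new)  [load 120/145]
  75 → break 4 (new)  [load 75/145]
  30 → break 1  [load 130/145]
  65 → break 2  [load 145/145]
  90 → break 5 (new)  [load 90/145]
  120 → break 6 (new)  [load 120/145]
  65 → break 4  [load 140/145]
  40 → break 5  [load 130/145]
  30 → break 7 (new)  [load 30/145]
7 commercial breaks opened.

7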